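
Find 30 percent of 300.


Convert percentage to decimal:
30% = 0.3
Multiply:
300 x 0.3 = 90

90


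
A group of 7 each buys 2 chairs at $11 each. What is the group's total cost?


Cost per person:
2 x $11 = $22
Group total:
7 x $22 = $154

$154


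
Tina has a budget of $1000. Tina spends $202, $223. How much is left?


Add up expenses:
$202 + $223 = $425
Subtract from budget:
$1000 - $425 = $575

$575


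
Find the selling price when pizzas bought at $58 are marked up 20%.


Calculate the markup amount:
20% of $58 = $11.60
Add to cost:
$58 + $11.60 = $69.60

$69.60


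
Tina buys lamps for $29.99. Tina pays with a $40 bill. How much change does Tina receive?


Start with the amount paid:
$40
Subtract the price:
$40 - $29.99 = $10.01

$10.01


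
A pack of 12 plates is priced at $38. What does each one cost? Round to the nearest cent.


Total cost: $38
Number of items: 12
Unit price: $38 / 12 = $3.1666... ≈ $3.17

$3.17


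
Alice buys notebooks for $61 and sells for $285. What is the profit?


Selling price = $285
Cost price = $61
Profit = selling price - cost price:
Profit = $285 - $61 = $224

$224


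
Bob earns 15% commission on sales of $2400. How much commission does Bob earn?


Convert rate to decimal:
15% = 0.15
Multiply by sales:
$2400 x 0.15 = $360

$360


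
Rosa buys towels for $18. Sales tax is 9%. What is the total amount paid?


Calculate the tax:
9% of $18 = $1.62
Add tax to price:
$18 + $1.62 = $19.62

$19.62


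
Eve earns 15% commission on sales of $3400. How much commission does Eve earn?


Convert rate to decimal:
15% = 0.15
Multiply by sales:
$3400 x 0.15 = $510

$510


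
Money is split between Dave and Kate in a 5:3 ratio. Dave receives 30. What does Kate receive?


Find the multiplier:
30 / 5 = 6
Apply to Kate's share:
3 x 6 = 18

18


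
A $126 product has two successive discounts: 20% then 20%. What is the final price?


First discount:
20% of $126 = $25.20
Price after first discount:
$126 - $25.20 = $100.80
Second discount:
20% of $100.80 = $20.16
Final price:
$100.80 - $20.16 = $80.64

$80.64


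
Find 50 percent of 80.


Convert percentage to decimal:
50% = 0.5
Multiply:
80 x 0.5 = 40

40


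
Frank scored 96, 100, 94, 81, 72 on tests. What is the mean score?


Add the scores:
96 + 100 + 94 + 81 + 72 = 443
Divide by the number of tests:
443 / 5 = 88.6

88.6


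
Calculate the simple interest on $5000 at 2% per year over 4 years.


Use the formula I = P x R x T / 100
P x R x T = 5000 x 2 x 4 = 40000
I = 40000 / 100 = $400

$400


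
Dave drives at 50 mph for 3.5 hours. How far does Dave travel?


Use the formula: distance = speed x time
Speed = 50 mph, Time = 3.5 hours
50 x 3.5 = 175 miles

175 miles


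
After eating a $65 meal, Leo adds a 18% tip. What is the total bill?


Calculate the tip:
18% of $65 = $11.70
Add tip to meal cost:
$65 + $11.70 = $76.70

$76.70


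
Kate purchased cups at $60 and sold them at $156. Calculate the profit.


Selling price = $156
Cost price = $60
Profit = selling price - cost price:
Profit = $156 - $60 = $96

$96


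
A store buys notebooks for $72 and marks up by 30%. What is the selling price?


Calculate the markup amount:
30% of $72 = $21.60
Add to cost:
$72 + $21.60 = $93.60

$93.60


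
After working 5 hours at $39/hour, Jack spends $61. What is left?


Calculate earnings:
5 x $39 = $195
Subtract spending:
$195 - $61 = $134

$134


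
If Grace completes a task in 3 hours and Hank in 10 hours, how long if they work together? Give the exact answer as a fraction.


Grace's rate: 1/3 of the job per hour
Hank's rate: 1/10 of the job per hour
Combined rate: 1/3 + 1/10 = 13/30 per hour
Time = 1 / (13/30) = 30/13 hours (≈ 2.31 hours)

30/13 hours


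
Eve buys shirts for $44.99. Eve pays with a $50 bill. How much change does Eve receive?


Start with the amount paid:
$50
Subtract the price:
$50 - $44.99 = $5.01

$5.01


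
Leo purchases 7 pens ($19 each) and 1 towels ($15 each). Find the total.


Cost of pens:
7 x $19 = $133
Cost of towels:
1 x $15 = $15
Add both:
$133 + $15 = $148

$148


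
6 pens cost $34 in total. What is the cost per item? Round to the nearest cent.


Total cost: $34
Number of items: 6
Unit price: $34 / 6 = $5.6666... ≈ $5.67

$5.67


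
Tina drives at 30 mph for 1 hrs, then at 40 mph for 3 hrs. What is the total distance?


Leg 1 distance:
30 x 1 = 30 miles
Leg 2 distance:
40 x 3 = 120 miles
Total distance:
30 + 120 = 150 miles

150 miles


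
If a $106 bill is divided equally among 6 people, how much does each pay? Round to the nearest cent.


Total bill: $106
Number of people: 6
Each pays: $106 / 6 = $17.6666... ≈ $17.67

$17.67


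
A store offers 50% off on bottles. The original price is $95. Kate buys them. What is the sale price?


Calculate the discount amount:
50% of $95 = $47.50
Subtract from original:
$95 - $47.50 = $47.50

$47.50


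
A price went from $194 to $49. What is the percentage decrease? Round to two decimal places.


Find the absolute change:
|49 - 194| = 145
Divide by original and multiply by 100:
145 / 194 x 100 = 74.7422...% ≈ 74.74%

74.74%


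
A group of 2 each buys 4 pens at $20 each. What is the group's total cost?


Cost per person:
4 x $20 = $80
Group total:
2 x $80 = $160

$160


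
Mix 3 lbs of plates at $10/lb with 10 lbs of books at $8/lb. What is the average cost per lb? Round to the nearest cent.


Cost of plates:
3 x $10 = $30
Cost of books:
10 x $8 = $80
Total cost: $30 + $80 = $110
Total weight: 13 lbs
Average: $110 / 13 = $8.4615... ≈ $8.46/lb

$8.46/lb


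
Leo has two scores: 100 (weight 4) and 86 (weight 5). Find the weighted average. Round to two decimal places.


Weighted sum:
4 x 100 + 5 x 86 = 830
Total weight:
4 + 5 = 9
Weighted average:
830 / 9 = 92.2222... ≈ 92.22

92.22


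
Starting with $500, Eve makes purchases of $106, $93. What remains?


Add up expenses:
$106 + $93 = $199
Subtract from budget:
$500 - $199 = $301

$301


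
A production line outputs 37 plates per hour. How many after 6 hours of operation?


Production rate: 37 plates per hour
Time: 6 hours
Total: 37 x 6 = 222 plates

222 plates


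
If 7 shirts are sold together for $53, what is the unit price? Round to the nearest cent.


Total cost: $53
Number of items: 7
Unit price: $53 / 7 = $7.5714... ≈ $7.57

$7.57


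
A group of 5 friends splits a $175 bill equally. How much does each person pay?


Total bill: $175
Number of people: 5
Each pays: $175 / 5 = $35

$35


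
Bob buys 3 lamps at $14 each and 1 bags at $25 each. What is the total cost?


Cost of lamps:
3 x $14 = $42
Cost of bags:
1 x $25 = $25
Add both:
$42 + $25 = $67

$67


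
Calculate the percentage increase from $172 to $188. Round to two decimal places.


Find the absolute change:
|188 - 172| = 16
Divide by original and multiply by 100:
16 / 172 x 100 = 9.3023...% ≈ 9.3%

9.3%


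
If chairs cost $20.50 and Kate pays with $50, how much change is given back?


Start with the amount paid:
$50
Subtract the price:
$50 - $20.50 = $29.50

$29.50


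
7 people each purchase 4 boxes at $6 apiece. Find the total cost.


Cost per person:
4 x $6 = $24
Group total:
7 x $24 = $168

$168


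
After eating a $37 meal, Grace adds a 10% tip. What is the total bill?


Calculate the tip:
10% of $37 = $3.70
Add tip to meal cost:
$37 + $3.70 = $40.70

$40.70


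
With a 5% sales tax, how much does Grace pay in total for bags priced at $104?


Calculate the tax:
5% of $104 = $5.20
Add tax to price:
$104 + $5.20 = $109.20

$109.20


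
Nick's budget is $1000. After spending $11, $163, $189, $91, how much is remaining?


Add up expenses:
$11 + $163 + $189 + $91 = $454
Subtract from budget:
$1000 - $454 = $546

$546


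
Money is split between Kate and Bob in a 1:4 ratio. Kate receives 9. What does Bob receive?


Find the multiplier:
9 / 1 = 9
Apply to Bob's share:
4 x 9 = 36

36


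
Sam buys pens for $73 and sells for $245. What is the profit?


Selling price = $245
Cost price = $73
Profit = selling price - cost price:
Profit = $245 - $73 = $172

$172


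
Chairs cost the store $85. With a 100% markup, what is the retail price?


Calculate the markup amount:
100% of $85 = $85
Add to cost:
$85 + $85 = $170

$170


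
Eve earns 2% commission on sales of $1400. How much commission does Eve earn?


Convert rate to decimal:
2% = 0.02
Multiply by sales:
$1400 x 0.02 = $28

$28


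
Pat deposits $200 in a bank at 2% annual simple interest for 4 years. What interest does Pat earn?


Use the formula I = P x R x T / 100
P x R x T = 200 x 2 x 4 = 1600
I = 1600 / 100 = $16

$16


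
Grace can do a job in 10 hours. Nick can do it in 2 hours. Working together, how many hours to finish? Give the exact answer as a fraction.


Grace's rate: 1/10 of the job per hour
Nick's rate: 1/2 of the job per hour
Combined rate: 1/10 + 1/2 = 3/5 per hour
Time = 1 / (3/5) = 5/3 hours (≈ 1.67 hours)

5/3 hours


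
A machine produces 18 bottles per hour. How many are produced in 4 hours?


Production rate: 18 bottles per hour
Time: 4 hours
Total: 18 x 4 = 72 bottles

72 bottles


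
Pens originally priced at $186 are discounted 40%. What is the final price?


Calculate the discount amount:
40% of $186 = $74.40
Subtract from original:
$186 - $74.40 = $111.60

$111.60


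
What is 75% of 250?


Convert percentage to decimal:
75% = 0.75
Multiply:
250 x 0.75 = 187.5

187.5


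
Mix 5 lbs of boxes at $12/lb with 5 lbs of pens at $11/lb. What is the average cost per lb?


Cost of boxes:
5 x $12 = $60
Cost of pens:
5 x $11 = $55
Total cost: $60 + $55 = $115
Total weight: 10 lbs
Average: $115 / 10 = $11.50/lb

$11.50/lb


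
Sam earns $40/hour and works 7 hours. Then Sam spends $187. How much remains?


Calculate earnings:
7 x $40 = $280
Subtract spending:
$280 - $187 = $93

$93


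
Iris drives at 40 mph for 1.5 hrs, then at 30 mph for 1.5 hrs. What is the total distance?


Leg 1 distance:
40 x 1.5 = 60 miles
Leg 2 distance:
30 x 1.5 = 45 miles
Total distance:
60 + 45 = 105 miles

105 miles


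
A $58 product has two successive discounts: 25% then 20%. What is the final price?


First discount:
25% of $58 = $14.50
Price after first discount:
$58 - $14.50 = $43.50
Second discount:
20% of $43.50 = $8.70
Final price:
$43.50 - $8.70 = $34.80

$34.80


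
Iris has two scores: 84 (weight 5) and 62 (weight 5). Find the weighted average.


Weighted sum:
5 x 84 + 5 x 62 = 730
Total weight:
5 + 5 = 10
Weighted average:
730 / 10 = 73

73


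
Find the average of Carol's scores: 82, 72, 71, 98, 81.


Add the scores:
82 + 72 + 71 + 98 + 81 = 404
Divide by the number of tests:
404 / 5 = 80.8

80.8


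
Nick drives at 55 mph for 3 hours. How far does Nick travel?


Use the formula: distance = speed x time
Speed = 55 mph, Time = 3 hours
55 x 3 = 165 miles

165 miles


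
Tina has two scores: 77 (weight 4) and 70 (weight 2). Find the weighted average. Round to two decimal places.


Weighted sum:
4 x 77 + 2 x 70 = 448
Total weight:
4 + 2 = 6
Weighted average:
448 / 6 = 74.6666... ≈ 74.67

74.67


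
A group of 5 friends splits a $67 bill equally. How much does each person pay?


Total bill: $67
Number of people: 5
Each pays: $67 / 5 = $13.40

$13.40


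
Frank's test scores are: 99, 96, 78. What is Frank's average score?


Add the scores:
99 + 96 + 78 = 273
Divide by the number of tests:
273 / 3 = 91

91


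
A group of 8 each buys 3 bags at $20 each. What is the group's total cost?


Cost per person:
3 x $20 = $60
Group total:
8 x $60 = $480

$480


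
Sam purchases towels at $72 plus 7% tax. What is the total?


Calculate the tax:
7% of $72 = $5.04
Add tax to price:
$72 + $5.04 = $77.04

$77.04


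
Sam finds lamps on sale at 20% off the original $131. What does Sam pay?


Calculate the discount amount:
20% of $131 = $26.20
Subtract from original:
$131 - $26.20 = $104.80

$104.80


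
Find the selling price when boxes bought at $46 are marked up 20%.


Calculate the markup amount:
20% of $46 = $9.20
Add to cost:
$46 + $9.20 = $55.20

$55.20


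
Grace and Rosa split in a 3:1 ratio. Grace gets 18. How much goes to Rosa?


Find the multiplier:
18 / 3 = 6
Apply to Rosa's share:
1 x 6 = 6

6


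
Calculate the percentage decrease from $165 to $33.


Find the absolute change:
|33 - 165| = 132
Divide by original and multiply by 100:
132 / 165 x 100 = 80%

80%


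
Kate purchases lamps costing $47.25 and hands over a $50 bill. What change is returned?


Start with the amount paid:
$50
Subtract the price:
$50 - $47.25 = $2.75

$2.75


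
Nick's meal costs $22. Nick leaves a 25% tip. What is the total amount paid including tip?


Calculate the tip:
25% of $22 = $5.50
Add tip to meal cost:
$22 + $5.50 = $27.50

$27.50


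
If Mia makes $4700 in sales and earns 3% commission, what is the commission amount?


Convert rate to decimal:
3% = 0.03
Multiply by sales:
$4700 x 0.03 = $141

$141


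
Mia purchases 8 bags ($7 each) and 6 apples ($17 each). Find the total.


Cost of bags:
8 x $7 = $56
Cost of apples:
6 x $17 = $102
Add both:
$56 + $102 = $158

$158


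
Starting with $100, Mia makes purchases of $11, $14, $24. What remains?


Add up expenses:
$11 + $14 + $24 = $49
Subtract from budget:
$100 - $49 = $51

$51


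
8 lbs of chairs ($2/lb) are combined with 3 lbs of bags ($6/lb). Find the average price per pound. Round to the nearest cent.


Cost of chairs:
8 x $2 = $16
Cost of bags:
3 x $6 = $18
Total cost: $16 + $18 = $34
Total weight: 11 lbs
Average: $34 / 11 = $3.0909... ≈ $3.09/lb

$3.09/lb


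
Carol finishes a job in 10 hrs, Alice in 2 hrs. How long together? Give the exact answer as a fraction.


Carol's rate: 1/10 of the job per hour
Alice's rate: 1/2 of the job per hour
Combined rate: 1/10 + 1/2 = 3/5 per hour
Time = 1 / (3/5) = 5/3 hours (≈ 1.67 hours)

5/3 hours


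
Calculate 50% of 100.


Convert percentage to decimal:
50% = 0.5
Multiply:
100 x 0.5 = 50

50


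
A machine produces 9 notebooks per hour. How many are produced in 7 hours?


Production rate: 9 notebooks per hour
Time: 7 hours
Total: 9 x 7 = 63 notebooks

63 notebooks


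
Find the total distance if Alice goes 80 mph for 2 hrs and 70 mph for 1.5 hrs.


Leg 1 distance:
80 x 2 = 160 miles
Leg 2 distance:
70 x 1.5 = 105 miles
Total distance:
160 + 105 = 265 miles

265 miles


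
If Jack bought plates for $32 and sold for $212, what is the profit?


Selling price = $212
Cost price = $32
Profit = selling price - cost price:
Profit = $212 - $32 = $180

$180


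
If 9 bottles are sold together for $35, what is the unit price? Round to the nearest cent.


Total cost: $35
Number of items: 9
Unit price: $35 / 9 = $3.8888... ≈ $3.89

$3.89


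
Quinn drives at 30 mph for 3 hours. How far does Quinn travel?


Use the formula: distance = speed x time
Speed = 30 mph, Time = 3 hours
30 x 3 = 90 miles

90 miles


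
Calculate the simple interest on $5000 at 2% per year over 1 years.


Use the formula I = P x R x T / 100
P x R x T = 5000 x 2 x 1 = 10000
I = 10000 / 100 = $100

$100


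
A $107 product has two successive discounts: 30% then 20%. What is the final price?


First discount:
30% of $107 = $32.10
Price after first discount:
$107 - $32.10 = $74.90
Second discount:
20% of $74.90 = $14.98
Final price:
$74.90 - $14.98 = $59.92

$59.92


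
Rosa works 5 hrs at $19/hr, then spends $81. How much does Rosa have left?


Calculate earnings:
5 x $19 = $95
Subtract spending:
$95 - $81 = $14

$14


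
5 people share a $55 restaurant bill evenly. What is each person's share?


Total bill: $55
Number of people: 5
Each pays: $55 / 5 = $11

$11


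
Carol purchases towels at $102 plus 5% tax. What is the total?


Calculate the tax:
5% of $102 = $5.10
Add tax to price:
$102 + $5.10 = $107.10

$107.10


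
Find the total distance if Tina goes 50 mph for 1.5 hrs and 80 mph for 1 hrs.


Leg 1 distance:
50 x 1.5 = 75 miles
Leg 2 distance:
80 x 1 = 80 miles
Total distance:
75 + 80 = 155 miles

155 miles


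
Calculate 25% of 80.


Convert percentage to decimal:
25% = 0.25
Multiply:
80 x 0.25 = 20

20


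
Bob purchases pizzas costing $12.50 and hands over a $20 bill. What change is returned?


Start with the amount paid:
$20
Subtract the price:
$20 - $12.50 = $7.50

$7.50


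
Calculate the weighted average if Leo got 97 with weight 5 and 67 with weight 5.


Weighted sum:
5 x 97 + 5 x 67 = 820
Total weight:
5 + 5 = 10
Weighted average:
820 / 10 = 82

82


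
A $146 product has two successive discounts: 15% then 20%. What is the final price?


First discount:
15% of $146 = $21.90
Price after first discount:
$146 - $21.90 = $124.10
Second discount:
20% of $124.10 = $24.82
Final price:
$124.10 - $24.82 = $99.28

$99.28


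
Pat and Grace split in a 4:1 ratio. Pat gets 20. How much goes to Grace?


Find the multiplier:
20 / 4 = 5
Apply to Grace's share:
1 x 5 = 5

5


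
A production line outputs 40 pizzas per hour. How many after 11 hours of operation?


Production rate: 40 pizzas per hour
Time: 11 hours
Total: 40 x 11 = 440 pizzas

440 pizzas


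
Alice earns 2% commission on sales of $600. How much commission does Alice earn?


Convert rate to decimal:
2% = 0.02
Multiply by sales:
$600 x 0.02 = $12

$12


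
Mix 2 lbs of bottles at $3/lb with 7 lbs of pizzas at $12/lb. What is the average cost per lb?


Cost of bottles:
2 x $3 = $6
Cost of pizzas:
7 x $12 = $84
Total cost: $6 + $84 = $90
Total weight: 9 lbs
Average: $90 / 9 = $10/lb

$10/lb


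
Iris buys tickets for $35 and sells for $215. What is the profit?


Selling price = $215
Cost price = $35
Profit = selling price - cost price:
Profit = $215 - $35 = $180

$180


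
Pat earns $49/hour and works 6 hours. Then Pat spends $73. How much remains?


Calculate earnings:
6 x $49 = $294
Subtract spending:
$294 - $73 = $221

$221


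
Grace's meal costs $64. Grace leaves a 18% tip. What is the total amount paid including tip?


Calculate the tip:
18% of $64 = $11.52
Add tip to meal cost:
$64 + $11.52 = $75.52

$75.52


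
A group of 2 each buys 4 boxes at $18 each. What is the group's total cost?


Cost per person:
4 x $18 = $72
Group total:
2 x $72 = $144

$144


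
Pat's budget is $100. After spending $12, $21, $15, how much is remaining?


Add up expenses:
$12 + $21 + $15 = $48
Subtract from budget:
$100 - $48 = $52

$52


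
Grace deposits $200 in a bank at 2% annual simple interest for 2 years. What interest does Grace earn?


Use the formula I = P x R x T / 100
P x R x T = 200 x 2 x 2 = 800
I = 800 / 100 = $8

$8


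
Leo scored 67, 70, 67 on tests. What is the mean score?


Add the scores:
67 + 70 + 67 = 204
Divide by the number of tests:
204 / 3 = 68

68


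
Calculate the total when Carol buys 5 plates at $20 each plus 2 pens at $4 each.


Cost of plates:
5 x $20 = $100
Cost of pens:
2 x $4 = $8
Add both:
$100 + $8 = $108

$108


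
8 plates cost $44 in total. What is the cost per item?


Total cost: $44
Number of items: 8
Unit price: $44 / 8 = $5.50

$5.50


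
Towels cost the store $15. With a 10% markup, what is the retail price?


Calculate the markup amount:
10% of $15 = $1.50
Add to cost:
$15 + $1.50 = $16.50

$16.50


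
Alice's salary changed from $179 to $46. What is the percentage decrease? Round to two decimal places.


Find the absolute change:
|46 - 179| = 133
Divide by original and multiply by 100:
133 / 179 x 100 = 74.3016...% ≈ 74.3%

74.3%


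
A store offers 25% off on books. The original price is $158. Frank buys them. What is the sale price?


Calculate the discount amount:
25% of $158 = $39.50
Subtract from original:
$158 - $39.50 = $118.50

$118.50


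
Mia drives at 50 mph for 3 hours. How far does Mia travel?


Use the formula: distance = speed x time
Speed = 50 mph, Time = 3 hours
50 x 3 = 150 miles

150 miles


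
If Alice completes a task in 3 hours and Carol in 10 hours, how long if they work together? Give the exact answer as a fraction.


Alice's rate: 1/3 of the job per hour
Carol's rate: 1/10 of the job per hour
Combined rate: 1/3 + 1/10 = 13/30 per hour
Time = 1 / (13/30) = 30/13 hours (≈ 2.31 hours)

30/13 hours


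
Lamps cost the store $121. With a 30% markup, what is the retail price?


Calculate the markup amount:
30% of $121 = $36.30
Add to cost:
$121 + $36.30 = $157.30

$157.30


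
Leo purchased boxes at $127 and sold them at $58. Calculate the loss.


Selling price = $58
Cost price = $127
Loss = cost price - selling price:
Loss = $127 - $58 = $69

$69


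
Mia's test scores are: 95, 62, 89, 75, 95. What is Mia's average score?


Add the scores:
95 + 62 + 89 + 75 + 95 = 416
Divide by the number of tests:
416 / 5 = 83.2

83.2


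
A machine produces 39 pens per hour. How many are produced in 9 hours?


Production rate: 39 pens per hour
Time: 9 hours
Total: 39 x 9 = 351 pens

351 pens


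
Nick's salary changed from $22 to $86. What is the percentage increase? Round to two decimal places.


Find the absolute change:
|86 - 22| = 64
Divide by original and multiply by 100:
64 / 22 x 100 = 290.9090...% ≈ 290.91%

290.91%


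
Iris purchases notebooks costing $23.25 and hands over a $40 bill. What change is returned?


Start with the amount paid:
$40
Subtract the price:
$40 - $23.25 = $16.75

$16.75


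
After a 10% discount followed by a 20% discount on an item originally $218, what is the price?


First discount:
10% of $218 = $21.80
Price after first discount:
$218 - $21.80 = $196.20
Second discount:
20% of $196.20 = $39.24
Final price:
$196.20 - $39.24 = $156.96

$156.96


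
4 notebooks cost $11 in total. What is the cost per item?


Total cost: $11
Number of items: 4
Unit price: $11 / 4 = $2.75

$2.75


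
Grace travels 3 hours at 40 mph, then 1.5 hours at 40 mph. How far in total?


Leg 1 distance:
40 x 3 = 120 miles
Leg 2 distance:
40 x 1.5 = 60 miles
Total distance:
120 + 60 = 180 miles

180 miles


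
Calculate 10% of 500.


Convert percentage to decimal:
10% = 0.1
Multiply:
500 x 0.1 = 50

50


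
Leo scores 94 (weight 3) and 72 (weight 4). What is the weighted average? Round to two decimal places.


Weighted sum:
3 x 94 + 4 x 72 = 570
Total weight:
3 + 4 = 7
Weighted average:
570 / 7 = 81.4285... ≈ 81.43

81.43


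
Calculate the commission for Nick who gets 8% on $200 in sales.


Convert rate to decimal:
8% = 0.08
Multiply by sales:
$200 x 0.08 = $16

$16


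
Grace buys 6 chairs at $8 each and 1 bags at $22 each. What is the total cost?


Cost of chairs:
6 x $8 = $48
Cost of bags:
1 x $22 = $22
Add both:
$48 + $22 = $70

$70


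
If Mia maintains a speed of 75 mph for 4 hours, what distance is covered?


Use the formula: distance = speed x time
Speed = 75 mph, Time = 4 hours
75 x 4 = 300 miles

300 miles


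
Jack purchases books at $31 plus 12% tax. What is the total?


Calculate the tax:
12% of $31 = $3.72
Add tax to price:
$31 + $3.72 = $34.72

$34.72


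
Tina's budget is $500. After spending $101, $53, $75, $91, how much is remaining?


Add up expenses:
$101 + $53 + $75 + $91 = $320
Subtract from budget:
$500 - $320 = $180

$180


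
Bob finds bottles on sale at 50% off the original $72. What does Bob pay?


Calculate the discount amount:
50% of $72 = $36
Subtract from original:
$72 - $36 = $36

$36


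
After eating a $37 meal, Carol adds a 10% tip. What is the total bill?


Calculate the tip:
10% of $37 = $3.70
Add tip to meal cost:
$37 + $3.70 = $40.70

$40.70


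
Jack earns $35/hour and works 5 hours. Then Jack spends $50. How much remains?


Calculate earnings:
5 x $35 = $175
Subtract spending:
$175 - $50 = $125

$125


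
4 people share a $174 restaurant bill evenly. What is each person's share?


Total bill: $174
Number of people: 4
Each pays: $174 / 4 = $43.50

$43.50


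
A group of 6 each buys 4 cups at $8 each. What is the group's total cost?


Cost per person:
4 x $8 = $32
Group total:
6 x $32 = $192

$192


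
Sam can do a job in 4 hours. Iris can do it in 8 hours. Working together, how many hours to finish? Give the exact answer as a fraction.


Sam's rate: 1/4 of the job per hour
Iris's rate: 1/8 of the job per hour
Combined rate: 1/4 + 1/8 = 3/8 per hour
Time = 1 / (3/8) = 8/3 hours (≈ 2.67 hours)

8/3 hours


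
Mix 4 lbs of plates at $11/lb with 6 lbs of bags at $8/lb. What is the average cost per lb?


Cost of plates:
4 x $11 = $44
Cost of bags:
6 x $8 = $48
Total cost: $44 + $48 = $92
Total weight: 10 lbs
Average: $92 / 10 = $9.20/lb

$9.20/lb


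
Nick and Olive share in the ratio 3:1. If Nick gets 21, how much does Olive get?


Find the multiplier:
21 / 3 = 7
Apply to Olive's share:
1 x 7 = 7

7


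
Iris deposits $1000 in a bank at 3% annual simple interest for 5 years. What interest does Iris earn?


Use the formula I = P x R x T / 100
P x R x T = 1000 x 3 x 5 = 15000
I = 15000 / 100 = $150

$150


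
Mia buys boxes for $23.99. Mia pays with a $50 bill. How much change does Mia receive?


Start with the amount paid:
$50
Subtract the price:
$50 - $23.99 = $26.01

$26.01


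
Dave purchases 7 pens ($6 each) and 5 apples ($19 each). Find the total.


Cost of pens:
7 x $6 = $42
Cost of apples:
5 x $19 = $95
Add both:
$42 + $95 = $137

$137


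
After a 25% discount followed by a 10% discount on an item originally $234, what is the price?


First discount:
25% of $234 = $58.50
Price after first discount:
$234 - $58.50 = $175.50
Second discount:
10% of $175.50 = $17.55
Final price:
$175.50 - $17.55 = $157.95

$157.95


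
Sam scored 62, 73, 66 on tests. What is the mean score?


Add the scores:
62 + 73 + 66 = 201
Divide by the number of tests:
201 / 3 = 67

67


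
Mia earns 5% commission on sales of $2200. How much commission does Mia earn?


Convert rate to decimal:
5% = 0.05
Multiply by sales:
$2200 x 0.05 = $110

$110


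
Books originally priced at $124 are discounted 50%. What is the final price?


Calculate the discount amount:
50% of $124 = $62
Subtract from original:
$124 - $62 = $62

$62


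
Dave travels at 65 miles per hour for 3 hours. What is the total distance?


Use the formula: distance = speed x time
Speed = 65 mph, Time = 3 hours
65 x 3 = 195 miles

195 miles


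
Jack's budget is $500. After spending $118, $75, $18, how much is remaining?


Add up expenses:
$118 + $75 + $18 = $211
Subtract from budget:
$500 - $211 = $289

$289


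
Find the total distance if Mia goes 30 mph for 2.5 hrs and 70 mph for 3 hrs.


Leg 1 distance:
30 x 2.5 = 75 miles
Leg 2 distance:
70 x 3 = 210 miles
Total distance:
75 + 210 = 285 miles

285 miles


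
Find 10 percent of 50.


Convert percentage to decimal:
10% = 0.1
Multiply:
50 x 0.1 = 5

5


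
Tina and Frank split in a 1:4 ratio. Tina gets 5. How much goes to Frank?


Find the multiplier:
5 / 1 = 5
Apply to Frank's share:
4 x 5 = 20

20


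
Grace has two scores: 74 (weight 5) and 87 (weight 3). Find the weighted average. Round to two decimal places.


Weighted sum:
5 x 74 + 3 x 87 = 631
Total weight:
5 + 3 = 8
Weighted average:
631 / 8 = 78.875 ≈ 78.88

78.88


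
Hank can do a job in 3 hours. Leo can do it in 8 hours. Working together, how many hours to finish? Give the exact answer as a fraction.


Hank's rate: 1/3 of the job per hour
Leo's rate: 1/8 of the job per hour
Combined rate: 1/3 + 1/8 = 11/24 per hour
Time = 1 / (11/24) = 24/11 hours (≈ 2.18 hours)

24/11 hours


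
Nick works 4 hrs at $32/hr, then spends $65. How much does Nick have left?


Calculate earnings:
4 x $32 = $128
Subtract spending:
$128 - $65 = $63

$63


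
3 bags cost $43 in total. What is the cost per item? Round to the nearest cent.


Total cost: $43
Number of items: 3
Unit price: $43 / 3 = $14.3333... ≈ $14.33

$14.33


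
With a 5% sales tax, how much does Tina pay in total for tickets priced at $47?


Calculate the tax:
5% of $47 = $2.35
Add tax to price:
$47 + $2.35 = $49.35

$49.35


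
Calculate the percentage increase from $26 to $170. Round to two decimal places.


Find the absolute change:
|170 - 26| = 144
Divide by original and multiply by 100:
144 / 26 x 100 = 553.8461...% ≈ 553.85%

553.85%


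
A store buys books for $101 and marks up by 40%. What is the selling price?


Calculate the markup amount:
40% of $101 = $40.40
Add to cost:
$101 + $40.40 = $141.40

$141.40


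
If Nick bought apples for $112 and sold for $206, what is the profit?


Selling price = $206
Cost price = $112
Profit = selling price - cost price:
Profit = $206 - $112 = $94

$94


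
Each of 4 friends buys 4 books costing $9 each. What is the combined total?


Cost per person:
4 x $9 = $36
Group total:
4 x $36 = $144

$144


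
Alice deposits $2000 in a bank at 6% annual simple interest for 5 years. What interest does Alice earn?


Use the formula I = P x R x T / 100
P x R x T = 2000 x 6 x 5 = 60000
I = 60000 / 100 = $600

$600


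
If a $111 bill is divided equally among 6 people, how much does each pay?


Total bill: $111
Number of people: 6
Each pays: $111 / 6 = $18.50

$18.50


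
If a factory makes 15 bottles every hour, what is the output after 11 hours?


Production rate: 15 bottles per hour
Time: 11 hours
Total: 15 x 11 = 165 bottles

165 bottles


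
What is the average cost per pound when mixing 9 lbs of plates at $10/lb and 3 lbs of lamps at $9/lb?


Cost of plates:
9 x $10 = $90
Cost of lamps:
3 x $9 = $27
Total cost: $90 + $27 = $117
Total weight: 12 lbs
Average: $117 / 12 = $9.75/lb

$9.75/lb


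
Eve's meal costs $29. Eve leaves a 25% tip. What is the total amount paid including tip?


Calculate the tip:
25% of $29 = $7.25
Add tip to meal cost:
$29 + $7.25 = $36.25

$36.25


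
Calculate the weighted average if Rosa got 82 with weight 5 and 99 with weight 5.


Weighted sum:
5 x 82 + 5 x 99 = 905
Total weight:
5 + 5 = 10
Weighted average:
905 / 10 = 90.5

90.5


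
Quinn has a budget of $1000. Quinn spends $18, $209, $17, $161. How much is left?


Add up expenses:
$18 + $209 + $17 + $161 = $405
Subtract from budget:
$1000 - $405 = $595

$595


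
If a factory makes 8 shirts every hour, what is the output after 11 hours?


Production rate: 8 shirts per hour
Time: 11 hours
Total: 8 x 11 = 88 shirts

88 shirts


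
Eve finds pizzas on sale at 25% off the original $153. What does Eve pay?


Calculate the discount amount:
25% of $153 = $38.25
Subtract from original:
$153 - $38.25 = $114.75

$114.75


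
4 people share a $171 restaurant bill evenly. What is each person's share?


Total bill: $171
Number of people: 4
Each pays: $171 / 4 = $42.75

$42.75


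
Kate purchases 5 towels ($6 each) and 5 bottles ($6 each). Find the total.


Cost of towels:
5 x $6 = $30
Cost of bottles:
5 x $6 = $30
Add both:
$30 + $30 = $60

$60


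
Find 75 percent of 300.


Convert percentage to decimal:
75% = 0.75
Multiply:
300 x 0.75 = 225

225


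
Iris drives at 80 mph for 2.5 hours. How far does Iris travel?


Use the formula: distance = speed x time
Speed = 80 mph, Time = 2.5 hours
80 x 2.5 = 200 miles

200 miles


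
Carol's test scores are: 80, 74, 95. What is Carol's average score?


Add the scores:
80 + 74 + 95 = 249
Divide by the number of tests:
249 / 3 = 83

83


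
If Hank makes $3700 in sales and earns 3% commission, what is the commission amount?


Convert rate to decimal:
3% = 0.03
Multiply by sales:
$3700 x 0.03 = $111

$111


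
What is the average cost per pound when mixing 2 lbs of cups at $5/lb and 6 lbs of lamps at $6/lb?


Cost of cups:
2 x $5 = $10
Cost of lamps:
6 x $6 = $36
Total cost: $10 + $36 = $46
Total weight: 8 lbs
Average: $46 / 8 = $5.75/lb

$5.75/lb


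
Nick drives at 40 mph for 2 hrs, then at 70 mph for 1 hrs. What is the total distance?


Leg 1 distance:
40 x 2 = 80 miles
Leg 2 distance:
70 x 1 = 70 miles
Total distance:
80 + 70 = 150 miles

150 miles


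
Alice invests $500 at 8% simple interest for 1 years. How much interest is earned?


Use the formula I = P x R x T / 100
P x R x T = 500 x 8 x 1 = 4000
I = 4000 / 100 = $40

$40


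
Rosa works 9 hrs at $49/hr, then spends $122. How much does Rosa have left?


Calculate earnings:
9 x $49 = $441
Subtract spending:
$441 - $122 = $319

$319


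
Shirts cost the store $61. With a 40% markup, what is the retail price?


Calculate the markup amount:
40% of $61 = $24.40
Add to cost:
$61 + $24.40 = $85.40

$85.40


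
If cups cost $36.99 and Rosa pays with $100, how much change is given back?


Start with the amount paid:
$100
Subtract the price:
$100 - $36.99 = $63.01

$63.01


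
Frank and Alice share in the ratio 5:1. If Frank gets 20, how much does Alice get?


Find the multiplier:
20 / 5 = 4
Apply to Alice's share:
1 x 4 = 4

4


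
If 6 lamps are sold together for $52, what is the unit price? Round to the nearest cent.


Total cost: $52
Number of items: 6
Unit price: $52 / 6 = $8.6666... ≈ $8.67

$8.67


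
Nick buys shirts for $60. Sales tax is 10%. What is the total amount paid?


Calculate the tax:
10% of $60 = $6
Add tax to price:
$60 + $6 = $66

$66


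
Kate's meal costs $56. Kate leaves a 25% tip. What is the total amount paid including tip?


Calculate the tip:
25% of $56 = $14
Add tip to meal cost:
$56 + $14 = $70

$70


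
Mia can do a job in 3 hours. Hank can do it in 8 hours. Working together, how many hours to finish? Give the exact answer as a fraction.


Mia's rate: 1/3 of the job per hour
Hank's rate: 1/8 of the job per hour
Combined rate: 1/3 + 1/8 = 11/24 per hour
Time = 1 / (11/24) = 24/11 hours (≈ 2.18 hours)

24/11 hours


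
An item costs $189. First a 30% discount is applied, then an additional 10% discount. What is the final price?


First discount:
30% of $189 = $56.70
Price after first discount:
$189 - $56.70 = $132.30
Second discount:
10% of $132.30 = $13.23
Final price:
$132.30 - $13.23 = $119.07

$119.07


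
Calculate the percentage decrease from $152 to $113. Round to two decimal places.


Find the absolute change:
|113 - 152| = 39
Divide by original and multiply by 100:
39 / 152 x 100 = 25.6578...% ≈ 25.66%

25.66%


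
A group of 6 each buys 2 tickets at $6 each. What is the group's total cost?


Cost per person:
2 x $6 = $12
Group total:
6 x $12 = $72

$72


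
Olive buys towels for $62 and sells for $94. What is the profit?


Selling price = $94
Cost price = $62
Profit = selling price - cost price:
Profit = $94 - $62 = $32

$32


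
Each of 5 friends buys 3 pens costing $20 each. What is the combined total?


Cost per person:
3 x $20 = $60
Group total:
5 x $60 = $300

$300


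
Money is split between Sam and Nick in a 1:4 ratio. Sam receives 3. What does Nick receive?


Find the multiplier:
3 / 1 = 3
Apply to Nick's share:
4 x 3 = 12

12


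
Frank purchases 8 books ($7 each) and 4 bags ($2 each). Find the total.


Cost of books:
8 x $7 = $56
Cost of bags:
4 x $2 = $8
Add both:
$56 + $8 = $64

$64


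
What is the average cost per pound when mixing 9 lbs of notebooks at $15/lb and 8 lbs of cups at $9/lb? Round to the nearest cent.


Cost of notebooks:
9 x $15 = $135
Cost of cups:
8 x $9 = $72
Total cost: $135 + $72 = $207
Total weight: 17 lbs
Average: $207 / 17 = $12.1764... ≈ $12.18/lb

$12.18/lb


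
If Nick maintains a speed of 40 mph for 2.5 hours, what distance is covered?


Use the formula: distance = speed x time
Speed = 40 mph, Time = 2.5 hours
40 x 2.5 = 100 miles

100 miles


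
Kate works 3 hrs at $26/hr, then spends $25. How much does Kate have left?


Calculate earnings:
3 x $26 = $78
Subtract spending:
$78 - $25 = $53

$53


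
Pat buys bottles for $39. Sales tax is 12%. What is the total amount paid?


Calculate the tax:
12% of $39 = $4.68
Add tax to price:
$39 + $4.68 = $43.68

$43.68


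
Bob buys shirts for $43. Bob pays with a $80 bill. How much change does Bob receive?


Start with the amount paid:
$80
Subtract the price:
$80 - $43 = $37

$37


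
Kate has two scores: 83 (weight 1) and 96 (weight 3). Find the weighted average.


Weighted sum:
1 x 83 + 3 x 96 = 371
Total weight:
1 + 3 = 4
Weighted average:
371 / 4 = 92.75

92.75


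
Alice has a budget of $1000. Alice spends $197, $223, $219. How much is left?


Add up expenses:
$197 + $223 + $219 = $639
Subtract from budget:
$1000 - $639 = $361

$361


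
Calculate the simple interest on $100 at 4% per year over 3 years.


Use the formula I = P x R x T / 100
P x R x T = 100 x 4 x 3 = 1200
I = 1200 / 100 = $12

$12


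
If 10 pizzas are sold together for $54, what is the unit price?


Total cost: $54
Number of items: 10
Unit price: $54 / 10 = $5.40

$5.40


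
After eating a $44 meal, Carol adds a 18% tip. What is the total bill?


Calculate the tip:
18% of $44 = $7.92
Add tip to meal cost:
$44 + $7.92 = $51.92

$51.92


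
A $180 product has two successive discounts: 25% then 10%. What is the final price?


First discount:
25% of $180 = $45
Price after first discount:
$180 - $45 = $135
Second discount:
10% of $135 = $13.50
Final price:
$135 - $13.50 = $121.50

$121.50


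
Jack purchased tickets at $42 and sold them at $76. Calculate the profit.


Selling price = $76
Cost price = $42
Profit = selling price - cost price:
Profit = $76 - $42 = $34

$34


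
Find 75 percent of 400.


Convert percentage to decimal:
75% = 0.75
Multiply:
400 x 0.75 = 300

300


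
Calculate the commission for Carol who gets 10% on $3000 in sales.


Convert rate to decimal:
10% = 0.1
Multiply by sales:
$3000 x 0.1 = $300

$300


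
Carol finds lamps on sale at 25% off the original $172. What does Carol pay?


Calculate the discount amount:
25% of $172 = $43
Subtract from original:
$172 - $43 = $129

$129


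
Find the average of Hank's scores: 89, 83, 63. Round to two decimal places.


Add the scores:
89 + 83 + 63 = 235
Divide by the number of tests:
235 / 3 = 78.3333... ≈ 78.33

78.33


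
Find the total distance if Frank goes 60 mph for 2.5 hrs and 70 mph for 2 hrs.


Leg 1 distance:
60 x 2.5 = 150 miles
Leg 2 distance:
70 x 2 = 140 miles
Total distance:
150 + 140 = 290 miles

290 miles


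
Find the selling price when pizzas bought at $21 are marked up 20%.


Calculate the markup amount:
20% of $21 = $4.20
Add to cost:
$21 + $4.20 = $25.20

$25.20


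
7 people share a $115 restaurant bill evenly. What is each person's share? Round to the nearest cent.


Total bill: $115
Number of people: 7
Each pays: $115 / 7 = $16.4285... ≈ $16.43

$16.43


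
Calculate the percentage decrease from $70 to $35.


Find the absolute change:
|35 - 70| = 35
Divide by original and multiply by 100:
35 / 70 x 100 = 50%

50%


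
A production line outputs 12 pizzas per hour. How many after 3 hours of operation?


Production rate: 12 pizzas per hour
Time: 3 hours
Total: 12 x 3 = 36 pizzas

36 pizzas


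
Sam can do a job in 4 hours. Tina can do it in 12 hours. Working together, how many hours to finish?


Sam's rate: 1/4 of the job per hour
Tina's rate: 1/12 of the job per hour
Combined rate: 1/4 + 1/12 = 1/3 per hour
Time = 1 / (1/3) = 3 hours

3 hours
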